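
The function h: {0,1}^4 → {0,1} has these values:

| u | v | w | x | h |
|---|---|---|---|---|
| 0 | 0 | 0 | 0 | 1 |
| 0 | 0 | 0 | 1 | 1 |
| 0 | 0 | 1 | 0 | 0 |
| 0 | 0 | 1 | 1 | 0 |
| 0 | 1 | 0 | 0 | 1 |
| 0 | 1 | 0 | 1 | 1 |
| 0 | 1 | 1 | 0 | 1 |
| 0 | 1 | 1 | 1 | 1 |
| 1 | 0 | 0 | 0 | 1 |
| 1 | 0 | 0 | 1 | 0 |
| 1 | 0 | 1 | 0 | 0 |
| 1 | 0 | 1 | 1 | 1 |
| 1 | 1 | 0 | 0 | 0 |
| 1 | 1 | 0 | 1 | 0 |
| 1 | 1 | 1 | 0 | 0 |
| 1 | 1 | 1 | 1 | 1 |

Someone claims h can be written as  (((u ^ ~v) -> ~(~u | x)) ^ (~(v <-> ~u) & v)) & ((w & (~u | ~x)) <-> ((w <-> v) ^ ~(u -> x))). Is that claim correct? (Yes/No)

Evaluate (((u ^ ~v) -> ~(~u | x)) ^ (~(v <-> ~u) & v)) & ((w & (~u | ~x)) <-> ((w <-> v) ^ ~(u -> x))) on each row and compare to h:
  u=0, v=0, w=0, x=0: formula gives 0, but h = 1 ✗
Since they disagree at (0,0,0,0), the expression is not a correct formula for h.

No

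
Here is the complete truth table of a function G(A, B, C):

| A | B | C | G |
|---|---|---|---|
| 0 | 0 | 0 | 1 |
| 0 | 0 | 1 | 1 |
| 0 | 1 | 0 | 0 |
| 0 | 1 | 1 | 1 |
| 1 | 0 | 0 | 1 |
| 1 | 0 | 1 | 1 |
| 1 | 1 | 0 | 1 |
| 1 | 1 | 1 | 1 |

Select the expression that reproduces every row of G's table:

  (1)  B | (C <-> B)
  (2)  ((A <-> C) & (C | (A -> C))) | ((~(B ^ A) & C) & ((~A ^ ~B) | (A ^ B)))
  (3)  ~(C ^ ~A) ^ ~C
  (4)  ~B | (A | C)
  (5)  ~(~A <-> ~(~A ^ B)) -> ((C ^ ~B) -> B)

(1) disagrees with G on (0,0,1) (formula → 0, table → 1); rule it out.
(2) disagrees with G on (0,0,1) (formula → 0, table → 1); rule it out.
(3) disagrees with G on (0,1,0) (formula → 1, table → 0); rule it out.
(5) disagrees with G on (0,0,0) (formula → 0, table → 1); rule it out.
That leaves (4). Evaluating it on every row reproduces the table of G exactly.

4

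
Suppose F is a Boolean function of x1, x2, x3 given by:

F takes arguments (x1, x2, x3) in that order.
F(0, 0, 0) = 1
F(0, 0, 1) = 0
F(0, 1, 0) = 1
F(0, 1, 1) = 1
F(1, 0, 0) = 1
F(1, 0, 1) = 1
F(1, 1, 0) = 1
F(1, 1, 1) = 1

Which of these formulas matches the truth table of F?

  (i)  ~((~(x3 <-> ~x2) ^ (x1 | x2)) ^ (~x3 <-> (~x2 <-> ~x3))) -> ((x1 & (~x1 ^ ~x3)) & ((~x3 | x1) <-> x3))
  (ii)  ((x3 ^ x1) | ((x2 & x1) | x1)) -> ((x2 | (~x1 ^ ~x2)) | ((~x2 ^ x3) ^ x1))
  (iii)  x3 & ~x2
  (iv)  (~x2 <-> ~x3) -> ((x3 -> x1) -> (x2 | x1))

(i) fails at (0,0,0): the formula yields 0, F is 1.
(iii) fails at (0,0,0): the formula yields 0, F is 1.
(iv) fails at (0,0,0): the formula yields 0, F is 1.
(ii) is the remaining candidate, and it agrees with F on all 8 inputs.

ii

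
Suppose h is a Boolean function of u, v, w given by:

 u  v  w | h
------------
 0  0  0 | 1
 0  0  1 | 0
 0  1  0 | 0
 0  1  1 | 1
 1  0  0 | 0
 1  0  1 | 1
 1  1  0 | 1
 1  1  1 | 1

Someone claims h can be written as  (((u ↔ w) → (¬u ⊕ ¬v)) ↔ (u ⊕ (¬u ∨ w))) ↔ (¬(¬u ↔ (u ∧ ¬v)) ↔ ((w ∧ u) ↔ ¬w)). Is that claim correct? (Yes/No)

No

Check the formula against h row by row:
  u=0, v=0, w=0: formula gives 1, h = 1 ✓
  u=0, v=0, w=1: formula gives 1, but h = 0 ✗
Since they disagree at (0,0,1), the expression is not a correct formula for h.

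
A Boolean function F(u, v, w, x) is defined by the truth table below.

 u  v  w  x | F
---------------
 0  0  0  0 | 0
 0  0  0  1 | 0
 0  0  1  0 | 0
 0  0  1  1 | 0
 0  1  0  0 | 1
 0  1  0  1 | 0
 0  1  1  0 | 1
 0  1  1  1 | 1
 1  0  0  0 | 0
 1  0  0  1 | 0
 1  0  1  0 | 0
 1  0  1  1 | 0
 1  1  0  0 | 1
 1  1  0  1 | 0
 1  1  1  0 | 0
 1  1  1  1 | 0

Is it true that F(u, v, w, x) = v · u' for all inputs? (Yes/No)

Test each input against both F and the formula:
  u=0, v=0, w=0, x=0: formula gives 0, F = 0 ✓
  u=0, v=0, w=0, x=1: formula gives 0, F = 0 ✓
  u=0, v=0, w=1, x=0: formula gives 0, F = 0 ✓
  u=0, v=0, w=1, x=1: formula gives 0, F = 0 ✓
  …
  u=0, v=1, w=0, x=1: formula gives 1, but F = 0 ✗
Since they disagree at (0,1,0,1), the expression is not a correct formula for F.

No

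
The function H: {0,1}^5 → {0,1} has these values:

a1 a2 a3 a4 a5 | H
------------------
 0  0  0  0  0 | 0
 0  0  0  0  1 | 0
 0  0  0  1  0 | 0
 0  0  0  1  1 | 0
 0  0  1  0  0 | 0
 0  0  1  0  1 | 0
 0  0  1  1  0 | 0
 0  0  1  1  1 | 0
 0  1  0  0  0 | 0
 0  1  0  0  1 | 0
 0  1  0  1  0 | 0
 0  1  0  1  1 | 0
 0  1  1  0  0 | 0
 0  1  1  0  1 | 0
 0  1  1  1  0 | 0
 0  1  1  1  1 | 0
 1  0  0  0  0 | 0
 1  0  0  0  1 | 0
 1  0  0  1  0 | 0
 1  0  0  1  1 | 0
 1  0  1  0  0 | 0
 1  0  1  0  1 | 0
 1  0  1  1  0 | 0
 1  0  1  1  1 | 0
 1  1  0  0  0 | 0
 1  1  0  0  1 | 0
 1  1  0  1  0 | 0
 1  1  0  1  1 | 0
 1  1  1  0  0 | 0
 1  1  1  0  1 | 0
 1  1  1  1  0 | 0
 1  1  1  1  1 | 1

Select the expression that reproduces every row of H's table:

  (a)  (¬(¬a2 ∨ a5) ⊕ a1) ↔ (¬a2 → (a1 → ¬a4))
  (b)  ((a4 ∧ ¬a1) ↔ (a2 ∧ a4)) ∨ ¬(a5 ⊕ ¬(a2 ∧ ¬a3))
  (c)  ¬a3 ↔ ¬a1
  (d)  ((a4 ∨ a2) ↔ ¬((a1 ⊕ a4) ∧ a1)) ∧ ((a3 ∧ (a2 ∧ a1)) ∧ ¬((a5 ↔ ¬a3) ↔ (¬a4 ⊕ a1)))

d

(a): at (0,1,0,0,0) it gives 1, but H = 0 — eliminated.
(b): at (0,0,0,0,0) it gives 1, but H = 0 — eliminated.
(c): at (0,0,0,0,0) it gives 1, but H = 0 — eliminated.
(d) is the remaining candidate, and it agrees with H on all 32 inputs.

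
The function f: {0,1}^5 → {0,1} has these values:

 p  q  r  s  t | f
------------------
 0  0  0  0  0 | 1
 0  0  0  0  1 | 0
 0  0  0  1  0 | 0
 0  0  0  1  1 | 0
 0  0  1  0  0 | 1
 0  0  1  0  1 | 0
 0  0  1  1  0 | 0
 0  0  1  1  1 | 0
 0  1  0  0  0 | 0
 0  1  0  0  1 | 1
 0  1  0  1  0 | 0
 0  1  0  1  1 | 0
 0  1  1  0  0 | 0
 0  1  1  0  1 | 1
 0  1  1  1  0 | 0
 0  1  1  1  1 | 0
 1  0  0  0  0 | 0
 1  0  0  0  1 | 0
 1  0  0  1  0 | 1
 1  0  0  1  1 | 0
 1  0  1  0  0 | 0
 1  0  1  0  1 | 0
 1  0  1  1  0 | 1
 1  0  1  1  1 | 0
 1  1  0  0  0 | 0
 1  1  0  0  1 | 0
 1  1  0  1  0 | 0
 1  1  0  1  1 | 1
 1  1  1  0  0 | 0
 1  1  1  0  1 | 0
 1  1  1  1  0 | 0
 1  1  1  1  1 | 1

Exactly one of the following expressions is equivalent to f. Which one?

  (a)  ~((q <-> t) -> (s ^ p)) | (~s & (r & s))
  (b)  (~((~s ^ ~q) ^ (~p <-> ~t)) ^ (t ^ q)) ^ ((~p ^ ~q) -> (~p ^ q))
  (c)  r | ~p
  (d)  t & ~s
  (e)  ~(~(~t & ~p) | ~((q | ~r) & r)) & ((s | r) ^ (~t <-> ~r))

(b): at (0,0,0,0,1) it gives 1, but f = 0 — eliminated.
(c): at (0,0,0,0,1) it gives 1, but f = 0 — eliminated.
(d): at (0,0,0,0,0) it gives 0, but f = 1 — eliminated.
(e): at (0,0,0,0,0) it gives 0, but f = 1 — eliminated.
Only (a) survives; checking it on all 32 rows confirms it matches f.

a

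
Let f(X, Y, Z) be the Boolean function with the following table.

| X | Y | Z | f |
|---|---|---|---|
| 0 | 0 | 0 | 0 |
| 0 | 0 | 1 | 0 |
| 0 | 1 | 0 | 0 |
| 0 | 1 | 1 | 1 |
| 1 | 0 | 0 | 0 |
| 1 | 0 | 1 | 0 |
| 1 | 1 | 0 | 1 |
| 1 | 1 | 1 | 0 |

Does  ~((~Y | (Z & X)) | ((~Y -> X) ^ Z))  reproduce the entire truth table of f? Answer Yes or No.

Check the formula against f row by row:
  X=0, Y=0, Z=0: formula gives 0, f = 0 ✓
  X=0, Y=0, Z=1: formula gives 0, f = 0 ✓
  X=0, Y=1, Z=0: formula gives 0, f = 0 ✓
  X=0, Y=1, Z=1: formula gives 1, f = 1 ✓
  X=1, Y=0, Z=0: formula gives 0, f = 0 ✓
  …
  X=1, Y=1, Z=0: formula gives 0, but f = 1 ✗
Row (1,1,0) is a counterexample, so the formula is not equivalent to f.

No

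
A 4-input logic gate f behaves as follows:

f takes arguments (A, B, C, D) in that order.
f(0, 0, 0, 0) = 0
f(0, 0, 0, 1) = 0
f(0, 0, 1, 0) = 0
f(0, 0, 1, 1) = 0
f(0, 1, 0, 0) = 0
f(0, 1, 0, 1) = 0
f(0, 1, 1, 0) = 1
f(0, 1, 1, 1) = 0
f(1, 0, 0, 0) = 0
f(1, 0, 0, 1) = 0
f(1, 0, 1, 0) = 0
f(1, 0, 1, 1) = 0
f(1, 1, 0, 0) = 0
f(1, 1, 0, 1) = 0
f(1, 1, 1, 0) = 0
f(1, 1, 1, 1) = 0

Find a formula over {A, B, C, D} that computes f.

f(A, B, C, D) = ((¬A ∧ B) ∧ C) ∧ ¬D

Only row (0,1,1,0) gives 1. That row's minterm ¬A·B·C·¬D is f directly.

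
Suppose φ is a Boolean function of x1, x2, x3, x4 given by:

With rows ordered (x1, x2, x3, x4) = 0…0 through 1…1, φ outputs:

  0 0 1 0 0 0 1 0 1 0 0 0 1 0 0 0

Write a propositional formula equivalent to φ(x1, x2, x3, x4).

The 1-rows are (0,0,1,0), (0,1,1,0), (1,0,0,0), (1,1,0,0). Each contributes one minterm — ¬x1·¬x2·x3·¬x4; ¬x1·x2·x3·¬x4; x1·¬x2·¬x3·¬x4; x1·x2·¬x3·¬x4 — and their disjunction is a sum-of-products form of φ.

φ(x1, x2, x3, x4) = (((((x1' · x2') · x3) · x4') + (((x1' · x2) · x3) · x4')) + (((x1 · x2') · x3') · x4')) + (((x1 · x2) · x3') · x4')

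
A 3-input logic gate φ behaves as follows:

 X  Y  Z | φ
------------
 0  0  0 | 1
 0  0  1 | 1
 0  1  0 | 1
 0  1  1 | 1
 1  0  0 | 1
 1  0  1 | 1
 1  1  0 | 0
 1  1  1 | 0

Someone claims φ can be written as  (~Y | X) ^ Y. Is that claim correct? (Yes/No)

Yes

Test each input against both φ and the formula:
  X=0, Y=0, Z=0: formula gives 1, φ = 1 ✓
  X=0, Y=0, Z=1: formula gives 1, φ = 1 ✓
  X=0, Y=1, Z=0: formula gives 1, φ = 1 ✓
  X=0, Y=1, Z=1: formula gives 1, φ = 1 ✓
  X=1, Y=0, Z=0: formula gives 1, φ = 1 ✓
  …and likewise for the remaining 3 rows.
Every row agrees, so the formula is equivalent.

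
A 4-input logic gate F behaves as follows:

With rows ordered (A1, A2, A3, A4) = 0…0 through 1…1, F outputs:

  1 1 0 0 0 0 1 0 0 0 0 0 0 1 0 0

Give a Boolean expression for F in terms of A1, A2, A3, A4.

F=1 on 4 inputs: (0,0,0,0), (0,0,0,1), (0,1,1,0), (1,1,0,1). Reading each as a conjunction of literals (¬A1·¬A2·¬A3·¬A4, ¬A1·¬A2·¬A3·A4, ¬A1·A2·A3·¬A4, A1·A2·¬A3·A4) and taking the OR gives the canonical DNF.

F(A1, A2, A3, A4) = (((((A1' · A2') · A3') · A4') + (((A1' · A2') · A3') · A4)) + (((A1' · A2) · A3) · A4')) + (((A1 · A2) · A3') · A4)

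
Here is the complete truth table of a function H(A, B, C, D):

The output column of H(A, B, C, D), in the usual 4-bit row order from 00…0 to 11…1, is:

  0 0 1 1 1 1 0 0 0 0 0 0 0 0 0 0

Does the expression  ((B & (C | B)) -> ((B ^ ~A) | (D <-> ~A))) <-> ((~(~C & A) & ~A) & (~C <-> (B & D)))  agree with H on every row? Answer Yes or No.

Yes

Check the formula against H row by row:
  A=0, B=0, C=0, D=0: formula gives 0, H = 0 ✓
  A=0, B=0, C=0, D=1: formula gives 0, H = 0 ✓
  A=0, B=0, C=1, D=0: formula gives 1, H = 1 ✓
  A=0, B=0, C=1, D=1: formula gives 1, H = 1 ✓
  …and likewise for the remaining 12 rows.
Every row agrees, so the formula is equivalent.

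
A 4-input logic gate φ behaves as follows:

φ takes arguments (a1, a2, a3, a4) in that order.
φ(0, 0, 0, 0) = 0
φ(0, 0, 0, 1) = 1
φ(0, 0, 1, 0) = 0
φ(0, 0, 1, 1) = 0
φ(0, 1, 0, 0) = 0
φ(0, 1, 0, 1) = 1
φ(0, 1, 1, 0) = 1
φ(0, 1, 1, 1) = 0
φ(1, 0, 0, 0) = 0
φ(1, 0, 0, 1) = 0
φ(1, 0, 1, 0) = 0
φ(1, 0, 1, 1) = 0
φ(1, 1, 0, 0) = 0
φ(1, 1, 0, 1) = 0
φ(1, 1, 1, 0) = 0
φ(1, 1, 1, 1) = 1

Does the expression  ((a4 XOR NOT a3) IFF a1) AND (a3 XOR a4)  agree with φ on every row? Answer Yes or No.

Evaluate ((a4 XOR NOT a3) IFF a1) AND (a3 XOR a4) on each row and compare to φ:
  a1=0, a2=0, a3=0, a4=0: formula gives 0, φ = 0 ✓
  a1=0, a2=0, a3=0, a4=1: formula gives 1, φ = 1 ✓
  a1=0, a2=0, a3=1, a4=0: formula gives 1, but φ = 0 ✗
Since they disagree at (0,0,1,0), the expression is not a correct formula for φ.

No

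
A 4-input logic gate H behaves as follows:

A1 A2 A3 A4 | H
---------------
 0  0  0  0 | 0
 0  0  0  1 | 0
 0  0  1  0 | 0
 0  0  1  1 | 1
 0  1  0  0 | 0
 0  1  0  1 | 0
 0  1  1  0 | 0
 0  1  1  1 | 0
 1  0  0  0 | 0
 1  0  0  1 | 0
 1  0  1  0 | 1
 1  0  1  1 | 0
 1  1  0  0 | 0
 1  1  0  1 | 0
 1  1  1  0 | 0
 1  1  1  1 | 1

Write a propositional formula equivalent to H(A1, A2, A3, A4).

The 1-rows are (0,0,1,1), (1,0,1,0), (1,1,1,1). Each contributes one minterm — ¬A1·¬A2·A3·A4; A1·¬A2·A3·¬A4; A1·A2·A3·A4 — and their disjunction is a sum-of-products form of H.

H(A1, A2, A3, A4) = ((((¬A1 ∧ ¬A2) ∧ A3) ∧ A4) ∨ (((A1 ∧ ¬A2) ∧ A3) ∧ ¬A4)) ∨ (((A1 ∧ A2) ∧ A3) ∧ A4)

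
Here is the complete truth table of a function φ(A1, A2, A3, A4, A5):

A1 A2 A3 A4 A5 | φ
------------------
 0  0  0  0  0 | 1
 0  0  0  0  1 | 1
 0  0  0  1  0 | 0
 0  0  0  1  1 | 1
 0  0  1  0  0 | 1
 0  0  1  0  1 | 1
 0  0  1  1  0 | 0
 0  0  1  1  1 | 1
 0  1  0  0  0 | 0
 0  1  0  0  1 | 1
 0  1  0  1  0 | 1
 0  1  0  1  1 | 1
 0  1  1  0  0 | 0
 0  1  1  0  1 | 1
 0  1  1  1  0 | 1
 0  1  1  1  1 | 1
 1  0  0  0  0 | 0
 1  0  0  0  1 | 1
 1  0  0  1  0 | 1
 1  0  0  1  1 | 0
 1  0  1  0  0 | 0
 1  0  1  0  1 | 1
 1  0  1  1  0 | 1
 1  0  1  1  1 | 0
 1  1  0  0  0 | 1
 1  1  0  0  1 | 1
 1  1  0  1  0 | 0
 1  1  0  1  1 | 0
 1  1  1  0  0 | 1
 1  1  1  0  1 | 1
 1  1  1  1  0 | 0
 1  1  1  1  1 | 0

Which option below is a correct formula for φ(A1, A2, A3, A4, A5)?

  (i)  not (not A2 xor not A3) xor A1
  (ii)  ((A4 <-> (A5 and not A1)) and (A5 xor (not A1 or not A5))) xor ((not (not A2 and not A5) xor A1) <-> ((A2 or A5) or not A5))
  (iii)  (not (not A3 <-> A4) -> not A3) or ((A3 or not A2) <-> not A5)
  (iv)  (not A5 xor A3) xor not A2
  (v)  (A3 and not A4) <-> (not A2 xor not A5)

ii

(i) disagrees with φ on (0,0,0,1,0) (formula → 1, table → 0); rule it out.
(iii) disagrees with φ on (0,0,0,1,0) (formula → 1, table → 0); rule it out.
(iv) disagrees with φ on (0,0,0,0,0) (formula → 0, table → 1); rule it out.
(v) disagrees with φ on (0,0,0,0,1) (formula → 0, table → 1); rule it out.
Only (ii) survives; checking it on all 32 rows confirms it matches φ.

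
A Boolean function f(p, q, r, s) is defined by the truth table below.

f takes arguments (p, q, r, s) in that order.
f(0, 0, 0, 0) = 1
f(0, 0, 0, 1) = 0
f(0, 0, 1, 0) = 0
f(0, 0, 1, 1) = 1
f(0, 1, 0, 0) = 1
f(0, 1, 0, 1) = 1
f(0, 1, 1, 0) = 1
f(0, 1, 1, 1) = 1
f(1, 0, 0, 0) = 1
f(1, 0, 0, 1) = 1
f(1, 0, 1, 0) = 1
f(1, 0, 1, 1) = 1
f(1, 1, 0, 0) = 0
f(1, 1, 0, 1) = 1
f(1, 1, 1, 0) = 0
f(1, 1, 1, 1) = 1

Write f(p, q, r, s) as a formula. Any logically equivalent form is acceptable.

f is 0 on only 4 rows — (0,0,0,1), (0,0,1,0), (1,1,0,0), (1,1,1,0). Writing each as a minterm (¬p·¬q·¬r·s, ¬p·¬q·r·¬s, p·q·¬r·¬s, p·q·r·¬s) and OR-ing them characterizes exactly where f=0, so f is the negation of that disjunction.

f(p, q, r, s) = ~((((((~p & ~q) & ~r) & s) | (((~p & ~q) & r) & ~s)) | (((p & q) & ~r) & ~s)) | (((p & q) & r) & ~s))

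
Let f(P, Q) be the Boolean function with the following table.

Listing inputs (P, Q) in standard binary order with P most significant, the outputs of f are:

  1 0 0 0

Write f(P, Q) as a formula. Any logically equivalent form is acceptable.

f(P, Q) = ¬P ∧ ¬Q

Only row (0,0) gives 1. That row's minterm ¬P·¬Q is f directly.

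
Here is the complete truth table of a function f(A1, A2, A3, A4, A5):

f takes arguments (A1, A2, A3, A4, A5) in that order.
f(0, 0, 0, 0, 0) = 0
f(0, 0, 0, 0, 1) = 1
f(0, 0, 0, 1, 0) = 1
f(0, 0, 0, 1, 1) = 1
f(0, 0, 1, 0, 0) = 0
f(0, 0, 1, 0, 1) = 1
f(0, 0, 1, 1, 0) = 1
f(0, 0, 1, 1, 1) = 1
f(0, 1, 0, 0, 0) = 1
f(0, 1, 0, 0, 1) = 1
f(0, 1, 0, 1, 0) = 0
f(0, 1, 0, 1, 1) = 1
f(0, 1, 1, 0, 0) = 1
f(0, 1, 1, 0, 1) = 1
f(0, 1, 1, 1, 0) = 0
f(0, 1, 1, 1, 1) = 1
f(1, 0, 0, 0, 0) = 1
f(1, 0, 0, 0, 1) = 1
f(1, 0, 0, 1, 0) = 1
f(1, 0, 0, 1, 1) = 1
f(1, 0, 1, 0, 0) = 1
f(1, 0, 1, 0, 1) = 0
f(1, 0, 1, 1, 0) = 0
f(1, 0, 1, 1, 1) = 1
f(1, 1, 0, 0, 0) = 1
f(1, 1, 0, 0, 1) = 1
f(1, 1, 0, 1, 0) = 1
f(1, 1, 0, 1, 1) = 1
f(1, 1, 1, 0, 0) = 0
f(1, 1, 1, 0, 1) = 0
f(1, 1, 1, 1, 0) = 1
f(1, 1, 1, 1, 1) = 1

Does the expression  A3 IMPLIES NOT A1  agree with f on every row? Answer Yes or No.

Check the formula against f row by row:
  A1=0, A2=0, A3=0, A4=0, A5=0: formula gives 1, but f = 0 ✗
A single disagreement suffices: at (0,0,0,0,0) they differ, so the formula does not compute f.

No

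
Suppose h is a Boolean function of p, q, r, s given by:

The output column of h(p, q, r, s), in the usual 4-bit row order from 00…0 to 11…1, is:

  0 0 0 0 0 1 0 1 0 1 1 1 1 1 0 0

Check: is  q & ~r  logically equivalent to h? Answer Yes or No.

No

Check the formula against h row by row:
  p=0, q=0, r=0, s=0: formula gives 0, h = 0 ✓
  p=0, q=0, r=0, s=1: formula gives 0, h = 0 ✓
  p=0, q=0, r=1, s=0: formula gives 0, h = 0 ✓
  p=0, q=0, r=1, s=1: formula gives 0, h = 0 ✓
  p=0, q=1, r=0, s=0: formula gives 1, but h = 0 ✗
A single disagreement suffices: at (0,1,0,0) they differ, so the formula does not compute h.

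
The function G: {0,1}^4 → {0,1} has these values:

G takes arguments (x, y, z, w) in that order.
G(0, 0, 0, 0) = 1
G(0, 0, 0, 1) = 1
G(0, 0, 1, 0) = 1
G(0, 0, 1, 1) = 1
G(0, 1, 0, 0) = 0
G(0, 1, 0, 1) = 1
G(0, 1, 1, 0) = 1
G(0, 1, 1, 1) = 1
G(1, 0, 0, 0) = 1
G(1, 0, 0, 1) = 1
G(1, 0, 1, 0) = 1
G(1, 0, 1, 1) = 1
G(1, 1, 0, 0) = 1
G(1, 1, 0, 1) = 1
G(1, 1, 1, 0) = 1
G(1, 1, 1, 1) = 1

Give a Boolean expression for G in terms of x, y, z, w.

Only row (0,1,0,0) gives 0. So G is 1 everywhere except there — the complement of the minterm ¬x·y·¬z·¬w.

G(x, y, z, w) = NOT (((NOT x AND y) AND NOT z) AND NOT w)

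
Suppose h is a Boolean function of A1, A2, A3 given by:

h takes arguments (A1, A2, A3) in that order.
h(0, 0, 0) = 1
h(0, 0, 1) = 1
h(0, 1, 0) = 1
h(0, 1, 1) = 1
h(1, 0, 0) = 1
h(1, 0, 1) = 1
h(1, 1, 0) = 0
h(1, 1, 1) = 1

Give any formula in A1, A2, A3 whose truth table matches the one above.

Only row (1,1,0) gives 0. So h is 1 everywhere except there — the complement of the minterm A1·A2·¬A3.

h(A1, A2, A3) = ¬((A1 ∧ A2) ∧ ¬A3)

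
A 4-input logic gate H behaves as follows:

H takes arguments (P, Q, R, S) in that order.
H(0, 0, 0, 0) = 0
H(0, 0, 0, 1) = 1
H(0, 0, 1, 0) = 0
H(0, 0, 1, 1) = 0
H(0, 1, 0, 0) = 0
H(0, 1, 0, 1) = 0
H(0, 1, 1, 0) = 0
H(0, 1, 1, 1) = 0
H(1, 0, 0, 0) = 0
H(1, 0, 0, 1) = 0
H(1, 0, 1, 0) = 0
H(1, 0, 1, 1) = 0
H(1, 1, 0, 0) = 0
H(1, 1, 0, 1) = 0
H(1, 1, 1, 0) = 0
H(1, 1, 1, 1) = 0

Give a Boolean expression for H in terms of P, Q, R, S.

H is 1 on exactly one input, (0,0,0,1), whose minterm is ¬P·¬Q·¬R·S. So H is just that conjunction.

H(P, Q, R, S) = ((not P and not Q) and not R) and S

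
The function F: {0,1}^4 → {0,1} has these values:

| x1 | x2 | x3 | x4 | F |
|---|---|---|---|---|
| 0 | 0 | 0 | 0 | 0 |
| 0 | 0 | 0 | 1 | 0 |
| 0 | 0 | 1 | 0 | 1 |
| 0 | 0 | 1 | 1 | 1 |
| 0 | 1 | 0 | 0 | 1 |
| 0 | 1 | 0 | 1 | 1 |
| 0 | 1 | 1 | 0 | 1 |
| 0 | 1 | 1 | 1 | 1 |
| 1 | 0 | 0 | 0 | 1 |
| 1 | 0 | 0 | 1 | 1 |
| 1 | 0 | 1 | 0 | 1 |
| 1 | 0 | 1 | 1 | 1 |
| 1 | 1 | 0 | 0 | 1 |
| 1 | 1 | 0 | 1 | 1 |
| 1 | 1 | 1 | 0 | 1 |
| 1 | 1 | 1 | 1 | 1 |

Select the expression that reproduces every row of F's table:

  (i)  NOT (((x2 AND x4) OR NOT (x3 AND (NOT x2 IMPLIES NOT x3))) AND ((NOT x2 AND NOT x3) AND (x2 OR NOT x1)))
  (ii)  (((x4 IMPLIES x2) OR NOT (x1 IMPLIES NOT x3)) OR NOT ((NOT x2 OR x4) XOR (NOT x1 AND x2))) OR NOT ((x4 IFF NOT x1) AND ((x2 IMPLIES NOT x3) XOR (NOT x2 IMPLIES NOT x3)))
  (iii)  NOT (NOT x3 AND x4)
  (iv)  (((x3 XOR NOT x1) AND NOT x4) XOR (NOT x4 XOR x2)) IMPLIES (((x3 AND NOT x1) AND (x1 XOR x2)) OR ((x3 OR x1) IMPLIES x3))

(ii) disagrees with F on (0,0,0,0) (formula → 1, table → 0); rule it out.
(iii) disagrees with F on (0,0,0,0) (formula → 1, table → 0); rule it out.
(iv) disagrees with F on (0,0,0,0) (formula → 1, table → 0); rule it out.
That leaves (i). Evaluating it on every row reproduces the table of F exactly.

i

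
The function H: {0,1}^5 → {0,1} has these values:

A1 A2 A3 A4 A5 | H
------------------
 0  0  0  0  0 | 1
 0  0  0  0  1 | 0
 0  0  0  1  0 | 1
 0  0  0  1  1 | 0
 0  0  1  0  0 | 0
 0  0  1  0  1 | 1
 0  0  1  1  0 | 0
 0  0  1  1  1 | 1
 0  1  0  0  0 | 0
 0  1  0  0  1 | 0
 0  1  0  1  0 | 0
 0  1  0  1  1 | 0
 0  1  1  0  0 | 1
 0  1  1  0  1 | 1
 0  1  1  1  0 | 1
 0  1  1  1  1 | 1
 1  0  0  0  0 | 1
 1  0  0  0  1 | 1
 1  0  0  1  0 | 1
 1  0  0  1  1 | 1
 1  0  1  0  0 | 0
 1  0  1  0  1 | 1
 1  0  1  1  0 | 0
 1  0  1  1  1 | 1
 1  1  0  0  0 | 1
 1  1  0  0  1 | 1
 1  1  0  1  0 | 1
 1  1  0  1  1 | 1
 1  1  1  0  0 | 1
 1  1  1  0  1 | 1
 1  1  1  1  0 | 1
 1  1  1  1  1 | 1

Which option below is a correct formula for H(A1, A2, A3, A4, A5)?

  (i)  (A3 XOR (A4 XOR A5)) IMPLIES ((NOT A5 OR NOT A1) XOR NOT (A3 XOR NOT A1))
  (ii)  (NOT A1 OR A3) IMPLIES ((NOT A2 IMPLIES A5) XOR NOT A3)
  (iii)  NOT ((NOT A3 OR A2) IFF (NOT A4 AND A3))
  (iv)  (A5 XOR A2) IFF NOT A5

ii

(i) disagrees with H on (0,0,0,0,1) (formula → 1, table → 0); rule it out.
(iii) disagrees with H on (0,0,0,0,1) (formula → 1, table → 0); rule it out.
(iv) disagrees with H on (0,0,0,0,0) (formula → 0, table → 1); rule it out.
Only (ii) survives; checking it on all 32 rows confirms it matches H.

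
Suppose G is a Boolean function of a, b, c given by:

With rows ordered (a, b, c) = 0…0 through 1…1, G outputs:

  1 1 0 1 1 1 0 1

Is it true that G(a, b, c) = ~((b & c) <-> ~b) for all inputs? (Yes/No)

Yes

Check the formula against G row by row:
  a=0, b=0, c=0: formula gives 1, G = 1 ✓
  a=0, b=0, c=1: formula gives 1, G = 1 ✓
  a=0, b=1, c=0: formula gives 0, G = 0 ✓
  a=0, b=1, c=1: formula gives 1, G = 1 ✓
  a=1, b=0, c=0: formula gives 1, G = 1 ✓
  …and likewise for the remaining 3 rows.
No disagreement on any input; they are logically equivalent.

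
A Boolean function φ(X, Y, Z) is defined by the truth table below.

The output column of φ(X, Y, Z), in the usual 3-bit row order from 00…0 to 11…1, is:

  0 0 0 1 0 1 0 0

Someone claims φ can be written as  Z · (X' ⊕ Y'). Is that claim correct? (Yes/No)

Yes

Check the formula against φ row by row:
  X=0, Y=0, Z=0: formula gives 0, φ = 0 ✓
  X=0, Y=0, Z=1: formula gives 0, φ = 0 ✓
  X=0, Y=1, Z=0: formula gives 0, φ = 0 ✓
  X=0, Y=1, Z=1: formula gives 1, φ = 1 ✓
  X=1, Y=0, Z=0: formula gives 0, φ = 0 ✓
  …and likewise for the remaining 3 rows.
No disagreement on any input; they are logically equivalent.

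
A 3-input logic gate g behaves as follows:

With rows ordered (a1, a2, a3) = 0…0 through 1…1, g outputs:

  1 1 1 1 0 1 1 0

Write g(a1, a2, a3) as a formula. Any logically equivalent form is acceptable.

g is 0 on only 2 rows — (1,0,0), (1,1,1). Writing each as a minterm (a1·¬a2·¬a3, a1·a2·a3) and OR-ing them characterizes exactly where g=0, so g is the negation of that disjunction.

g(a1, a2, a3) = not (((a1 and not a2) and not a3) or ((a1 and a2) and a3))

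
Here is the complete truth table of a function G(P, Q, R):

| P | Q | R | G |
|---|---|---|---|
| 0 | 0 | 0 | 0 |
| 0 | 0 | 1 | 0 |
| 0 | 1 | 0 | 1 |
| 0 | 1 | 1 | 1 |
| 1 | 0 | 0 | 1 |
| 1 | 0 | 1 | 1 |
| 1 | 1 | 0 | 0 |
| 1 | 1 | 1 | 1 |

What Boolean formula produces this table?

The 0-rows are (0,0,0), (0,0,1), (1,1,0). Take each as a conjunction (¬P·¬Q·¬R, ¬P·¬Q·R, P·Q·¬R), form their disjunction, and complement — that gives a formula that is 1 everywhere G is.

G(P, Q, R) = ((((P' · Q') · R') + ((P' · Q') · R)) + ((P · Q) · R'))'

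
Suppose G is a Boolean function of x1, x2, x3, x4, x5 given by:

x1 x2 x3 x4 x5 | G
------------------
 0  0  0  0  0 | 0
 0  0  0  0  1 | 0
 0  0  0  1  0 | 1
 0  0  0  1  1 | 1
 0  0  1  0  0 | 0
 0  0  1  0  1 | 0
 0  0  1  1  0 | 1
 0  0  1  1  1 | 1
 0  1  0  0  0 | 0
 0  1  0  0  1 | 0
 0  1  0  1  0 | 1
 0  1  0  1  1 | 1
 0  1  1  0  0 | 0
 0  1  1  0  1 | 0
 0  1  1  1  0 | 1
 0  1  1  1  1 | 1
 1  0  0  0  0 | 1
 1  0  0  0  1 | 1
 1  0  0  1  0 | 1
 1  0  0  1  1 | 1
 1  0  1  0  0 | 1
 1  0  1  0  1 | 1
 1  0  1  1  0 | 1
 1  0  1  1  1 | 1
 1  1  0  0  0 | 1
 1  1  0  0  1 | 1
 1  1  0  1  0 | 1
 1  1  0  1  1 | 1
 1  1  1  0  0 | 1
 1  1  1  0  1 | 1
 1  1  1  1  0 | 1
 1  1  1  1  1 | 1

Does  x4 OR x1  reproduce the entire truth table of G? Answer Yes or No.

Evaluate x4 OR x1 on each row and compare to G:
  x1=0, x2=0, x3=0, x4=0, x5=0: formula gives 0, G = 0 ✓
  x1=0, x2=0, x3=0, x4=0, x5=1: formula gives 0, G = 0 ✓
  x1=0, x2=0, x3=0, x4=1, x5=0: formula gives 1, G = 1 ✓
  x1=0, x2=0, x3=0, x4=1, x5=1: formula gives 1, G = 1 ✓
  … (the remaining 28 rows also agree.)
No disagreement on any input; they are logically equivalent.

Yes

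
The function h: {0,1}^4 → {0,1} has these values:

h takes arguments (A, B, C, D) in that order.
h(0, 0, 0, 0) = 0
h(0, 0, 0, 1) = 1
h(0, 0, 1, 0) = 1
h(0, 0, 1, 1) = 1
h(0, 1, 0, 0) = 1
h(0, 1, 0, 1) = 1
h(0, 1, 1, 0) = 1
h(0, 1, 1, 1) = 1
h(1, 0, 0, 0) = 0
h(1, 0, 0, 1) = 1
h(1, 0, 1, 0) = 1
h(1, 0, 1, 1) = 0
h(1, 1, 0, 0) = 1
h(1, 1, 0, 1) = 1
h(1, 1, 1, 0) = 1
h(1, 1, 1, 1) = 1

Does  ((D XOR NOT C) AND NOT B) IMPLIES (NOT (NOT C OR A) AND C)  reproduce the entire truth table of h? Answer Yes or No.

Check the formula against h row by row:
  A=0, B=0, C=0, D=0: formula gives 0, h = 0 ✓
  A=0, B=0, C=0, D=1: formula gives 1, h = 1 ✓
  A=0, B=0, C=1, D=0: formula gives 1, h = 1 ✓
  A=0, B=0, C=1, D=1: formula gives 1, h = 1 ✓
  …and likewise for the remaining 12 rows.
Every row agrees, so the formula is equivalent.

Yes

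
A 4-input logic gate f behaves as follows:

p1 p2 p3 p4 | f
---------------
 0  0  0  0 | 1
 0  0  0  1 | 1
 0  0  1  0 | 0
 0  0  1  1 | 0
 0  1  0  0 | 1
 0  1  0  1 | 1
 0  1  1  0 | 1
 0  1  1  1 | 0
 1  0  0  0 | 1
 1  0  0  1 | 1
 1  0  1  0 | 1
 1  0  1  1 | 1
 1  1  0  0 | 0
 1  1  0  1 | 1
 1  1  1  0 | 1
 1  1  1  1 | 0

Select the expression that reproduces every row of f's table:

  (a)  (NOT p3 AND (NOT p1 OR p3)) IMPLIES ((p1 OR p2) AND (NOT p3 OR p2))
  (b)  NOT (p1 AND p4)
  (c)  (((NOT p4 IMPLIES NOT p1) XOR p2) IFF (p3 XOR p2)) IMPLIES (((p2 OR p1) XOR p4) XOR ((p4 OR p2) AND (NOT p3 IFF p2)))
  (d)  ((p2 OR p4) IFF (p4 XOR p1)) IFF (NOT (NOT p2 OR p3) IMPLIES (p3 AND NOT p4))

(a) disagrees with f on (0,0,0,0) (formula → 0, table → 1); rule it out.
(b) disagrees with f on (0,0,1,0) (formula → 1, table → 0); rule it out.
(d) disagrees with f on (0,0,1,0) (formula → 1, table → 0); rule it out.
(c) is the remaining candidate, and it agrees with f on all 16 inputs.

c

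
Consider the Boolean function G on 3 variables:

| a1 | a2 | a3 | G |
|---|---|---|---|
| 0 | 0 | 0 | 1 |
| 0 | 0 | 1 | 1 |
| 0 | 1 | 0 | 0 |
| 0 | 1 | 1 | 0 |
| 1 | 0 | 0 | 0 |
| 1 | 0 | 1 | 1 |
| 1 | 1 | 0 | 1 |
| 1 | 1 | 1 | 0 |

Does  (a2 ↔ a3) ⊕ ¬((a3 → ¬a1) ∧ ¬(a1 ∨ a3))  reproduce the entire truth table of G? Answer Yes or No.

Yes

Evaluate (a2 ↔ a3) ⊕ ¬((a3 → ¬a1) ∧ ¬(a1 ∨ a3)) on each row and compare to G:
  a1=0, a2=0, a3=0: formula gives 1, G = 1 ✓
  a1=0, a2=0, a3=1: formula gives 1, G = 1 ✓
  a1=0, a2=1, a3=0: formula gives 0, G = 0 ✓
  a1=0, a2=1, a3=1: formula gives 0, G = 0 ✓
  a1=1, a2=0, a3=0: formula gives 0, G = 0 ✓
  … (the remaining 3 rows also agree.)
Every row agrees, so the formula is equivalent.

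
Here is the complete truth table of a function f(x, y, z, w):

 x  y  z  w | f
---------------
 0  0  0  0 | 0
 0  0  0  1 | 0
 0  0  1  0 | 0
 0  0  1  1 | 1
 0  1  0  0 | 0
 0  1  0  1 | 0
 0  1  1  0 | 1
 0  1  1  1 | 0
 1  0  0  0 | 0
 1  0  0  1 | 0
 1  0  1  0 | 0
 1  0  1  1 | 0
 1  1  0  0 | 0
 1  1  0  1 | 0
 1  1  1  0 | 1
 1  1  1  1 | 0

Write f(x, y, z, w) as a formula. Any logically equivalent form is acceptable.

The 1-rows are (0,0,1,1), (0,1,1,0), (1,1,1,0). Each contributes one minterm — ¬x·¬y·z·w; ¬x·y·z·¬w; x·y·z·¬w — and their disjunction is a sum-of-products form of f.

f(x, y, z, w) = ((((x' · y') · z) · w) + (((x' · y) · z) · w')) + (((x · y) · z) · w')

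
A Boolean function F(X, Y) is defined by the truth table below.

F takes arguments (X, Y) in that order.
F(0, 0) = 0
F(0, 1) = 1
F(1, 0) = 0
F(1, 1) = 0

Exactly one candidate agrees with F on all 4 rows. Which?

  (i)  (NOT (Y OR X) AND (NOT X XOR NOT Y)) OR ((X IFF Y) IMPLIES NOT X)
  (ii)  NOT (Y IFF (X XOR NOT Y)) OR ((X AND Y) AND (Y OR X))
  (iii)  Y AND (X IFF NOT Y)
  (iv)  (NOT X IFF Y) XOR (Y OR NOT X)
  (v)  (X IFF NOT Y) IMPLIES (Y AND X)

iii

(i) disagrees with F on (0,0) (formula → 1, table → 0); rule it out.
(ii) disagrees with F on (0,0) (formula → 1, table → 0); rule it out.
(iv) disagrees with F on (0,0) (formula → 1, table → 0); rule it out.
(v) disagrees with F on (0,0) (formula → 1, table → 0); rule it out.
(iii) is the remaining candidate, and it agrees with F on all 4 inputs.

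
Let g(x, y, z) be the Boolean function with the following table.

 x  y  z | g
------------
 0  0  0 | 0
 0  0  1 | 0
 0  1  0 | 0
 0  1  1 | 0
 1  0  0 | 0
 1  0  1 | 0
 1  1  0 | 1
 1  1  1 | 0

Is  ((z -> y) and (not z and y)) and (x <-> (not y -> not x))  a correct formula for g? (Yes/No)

Yes

Check the formula against g row by row:
  x=0, y=0, z=0: formula gives 0, g = 0 ✓
  x=0, y=0, z=1: formula gives 0, g = 0 ✓
  x=0, y=1, z=0: formula gives 0, g = 0 ✓
  x=0, y=1, z=1: formula gives 0, g = 0 ✓
  x=1, y=0, z=0: formula gives 0, g = 0 ✓
  … (the remaining 3 rows also agree.)
Every row agrees, so the formula is equivalent.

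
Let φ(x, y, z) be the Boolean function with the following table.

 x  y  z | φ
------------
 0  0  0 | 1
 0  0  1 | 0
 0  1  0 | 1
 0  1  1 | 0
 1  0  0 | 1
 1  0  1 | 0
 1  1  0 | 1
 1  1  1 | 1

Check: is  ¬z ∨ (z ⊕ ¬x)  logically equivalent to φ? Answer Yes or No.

Evaluate ¬z ∨ (z ⊕ ¬x) on each row and compare to φ:
  x=0, y=0, z=0: formula gives 1, φ = 1 ✓
  x=0, y=0, z=1: formula gives 0, φ = 0 ✓
  x=0, y=1, z=0: formula gives 1, φ = 1 ✓
  x=0, y=1, z=1: formula gives 0, φ = 0 ✓
  x=1, y=0, z=0: formula gives 1, φ = 1 ✓
  x=1, y=0, z=1: formula gives 1, but φ = 0 ✗
Since they disagree at (1,0,1), the expression is not a correct formula for φ.

No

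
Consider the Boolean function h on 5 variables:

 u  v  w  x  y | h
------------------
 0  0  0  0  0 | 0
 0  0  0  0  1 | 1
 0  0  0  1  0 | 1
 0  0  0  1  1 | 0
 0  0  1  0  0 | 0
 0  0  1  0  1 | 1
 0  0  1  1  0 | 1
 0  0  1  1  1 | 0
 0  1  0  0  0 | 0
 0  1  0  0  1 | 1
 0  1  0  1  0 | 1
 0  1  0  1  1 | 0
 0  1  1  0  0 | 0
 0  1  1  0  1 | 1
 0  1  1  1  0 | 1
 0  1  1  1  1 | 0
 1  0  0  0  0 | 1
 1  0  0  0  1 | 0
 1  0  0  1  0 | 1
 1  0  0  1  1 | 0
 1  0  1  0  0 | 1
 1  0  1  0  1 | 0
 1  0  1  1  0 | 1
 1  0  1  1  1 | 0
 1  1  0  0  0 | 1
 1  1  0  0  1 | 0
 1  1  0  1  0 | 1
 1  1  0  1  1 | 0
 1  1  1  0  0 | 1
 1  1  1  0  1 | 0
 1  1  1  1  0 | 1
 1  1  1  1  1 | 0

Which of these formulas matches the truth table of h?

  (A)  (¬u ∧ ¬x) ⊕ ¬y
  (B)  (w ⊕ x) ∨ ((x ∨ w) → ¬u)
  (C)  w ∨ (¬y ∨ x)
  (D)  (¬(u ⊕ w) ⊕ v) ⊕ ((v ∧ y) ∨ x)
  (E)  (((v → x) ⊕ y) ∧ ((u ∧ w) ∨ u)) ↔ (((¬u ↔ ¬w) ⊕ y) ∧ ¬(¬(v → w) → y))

A

(B): at (0,0,0,0,0) it gives 1, but h = 0 — eliminated.
(C): at (0,0,0,0,0) it gives 1, but h = 0 — eliminated.
(D): at (0,0,0,0,0) it gives 1, but h = 0 — eliminated.
(E): at (0,0,0,0,0) it gives 1, but h = 0 — eliminated.
That leaves (A). Evaluating it on every row reproduces the table of h exactly.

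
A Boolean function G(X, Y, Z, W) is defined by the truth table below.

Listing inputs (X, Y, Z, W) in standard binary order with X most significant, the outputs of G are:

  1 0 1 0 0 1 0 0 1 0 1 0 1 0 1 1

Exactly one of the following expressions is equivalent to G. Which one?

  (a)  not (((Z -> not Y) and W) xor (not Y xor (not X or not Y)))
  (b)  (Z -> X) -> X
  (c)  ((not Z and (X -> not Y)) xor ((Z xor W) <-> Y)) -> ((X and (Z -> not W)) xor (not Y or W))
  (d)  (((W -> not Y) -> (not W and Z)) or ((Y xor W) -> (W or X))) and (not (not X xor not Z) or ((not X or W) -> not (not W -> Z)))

(b): at (0,0,0,0) it gives 0, but G = 1 — eliminated.
(c): at (0,0,0,1) it gives 1, but G = 0 — eliminated.
(d): at (0,0,0,1) it gives 1, but G = 0 — eliminated.
(a) is the remaining candidate, and it agrees with G on all 16 inputs.

a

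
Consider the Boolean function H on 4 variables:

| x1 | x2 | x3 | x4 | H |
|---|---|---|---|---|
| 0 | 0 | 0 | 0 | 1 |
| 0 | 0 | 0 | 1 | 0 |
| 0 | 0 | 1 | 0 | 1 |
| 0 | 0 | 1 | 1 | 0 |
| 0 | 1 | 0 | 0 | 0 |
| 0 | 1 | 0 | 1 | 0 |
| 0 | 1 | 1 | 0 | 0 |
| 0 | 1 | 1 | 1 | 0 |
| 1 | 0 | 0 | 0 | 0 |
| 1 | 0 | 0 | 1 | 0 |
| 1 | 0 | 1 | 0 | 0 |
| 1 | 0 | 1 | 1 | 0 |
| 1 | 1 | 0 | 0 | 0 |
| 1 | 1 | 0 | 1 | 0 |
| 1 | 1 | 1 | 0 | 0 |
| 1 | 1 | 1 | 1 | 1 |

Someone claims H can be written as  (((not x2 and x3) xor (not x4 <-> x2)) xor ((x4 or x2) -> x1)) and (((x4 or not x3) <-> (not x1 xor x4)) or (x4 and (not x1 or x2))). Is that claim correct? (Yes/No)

Check the formula against H row by row:
  x1=0, x2=0, x3=0, x4=0: formula gives 1, H = 1 ✓
  x1=0, x2=0, x3=0, x4=1: formula gives 1, but H = 0 ✗
Since they disagree at (0,0,0,1), the expression is not a correct formula for H.

No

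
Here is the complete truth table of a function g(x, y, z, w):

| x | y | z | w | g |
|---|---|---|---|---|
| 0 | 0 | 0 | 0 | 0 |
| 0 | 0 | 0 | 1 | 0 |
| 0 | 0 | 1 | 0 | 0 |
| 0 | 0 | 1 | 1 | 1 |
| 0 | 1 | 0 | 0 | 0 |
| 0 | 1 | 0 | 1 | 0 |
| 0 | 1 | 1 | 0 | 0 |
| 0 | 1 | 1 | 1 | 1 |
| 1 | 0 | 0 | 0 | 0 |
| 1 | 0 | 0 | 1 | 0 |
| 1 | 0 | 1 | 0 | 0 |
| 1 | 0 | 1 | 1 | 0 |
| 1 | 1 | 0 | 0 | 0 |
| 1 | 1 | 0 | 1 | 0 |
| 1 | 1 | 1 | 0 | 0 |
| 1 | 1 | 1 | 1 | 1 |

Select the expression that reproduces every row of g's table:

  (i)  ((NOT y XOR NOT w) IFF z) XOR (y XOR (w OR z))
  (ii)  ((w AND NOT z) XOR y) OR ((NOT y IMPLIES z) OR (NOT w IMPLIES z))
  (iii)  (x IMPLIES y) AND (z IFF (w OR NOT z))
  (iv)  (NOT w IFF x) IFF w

(i) disagrees with g on (0,0,0,0) (formula → 1, table → 0); rule it out.
(ii) disagrees with g on (0,0,0,1) (formula → 1, table → 0); rule it out.
(iv) disagrees with g on (0,0,0,0) (formula → 1, table → 0); rule it out.
(iii) is the remaining candidate, and it agrees with g on all 16 inputs.

iii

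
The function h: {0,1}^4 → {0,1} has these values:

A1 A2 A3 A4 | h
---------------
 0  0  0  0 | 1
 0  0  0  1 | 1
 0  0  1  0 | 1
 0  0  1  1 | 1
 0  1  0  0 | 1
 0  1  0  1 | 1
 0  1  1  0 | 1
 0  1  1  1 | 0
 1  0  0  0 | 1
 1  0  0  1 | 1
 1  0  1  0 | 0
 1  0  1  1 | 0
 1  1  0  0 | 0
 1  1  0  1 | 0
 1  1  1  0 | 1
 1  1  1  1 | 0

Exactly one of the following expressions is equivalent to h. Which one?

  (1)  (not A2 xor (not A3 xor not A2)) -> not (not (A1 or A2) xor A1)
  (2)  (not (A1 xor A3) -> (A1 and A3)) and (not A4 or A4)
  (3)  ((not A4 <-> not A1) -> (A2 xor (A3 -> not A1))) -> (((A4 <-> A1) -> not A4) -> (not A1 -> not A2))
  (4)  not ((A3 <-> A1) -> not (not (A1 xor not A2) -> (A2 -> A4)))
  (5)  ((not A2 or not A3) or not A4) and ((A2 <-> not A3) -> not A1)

(1) fails at (0,0,0,0): the formula yields 0, h is 1.
(2) fails at (0,0,0,0): the formula yields 0, h is 1.
(3) fails at (0,1,0,1): the formula yields 0, h is 1.
(4) fails at (0,0,1,0): the formula yields 0, h is 1.
(5) is the remaining candidate, and it agrees with h on all 16 inputs.

5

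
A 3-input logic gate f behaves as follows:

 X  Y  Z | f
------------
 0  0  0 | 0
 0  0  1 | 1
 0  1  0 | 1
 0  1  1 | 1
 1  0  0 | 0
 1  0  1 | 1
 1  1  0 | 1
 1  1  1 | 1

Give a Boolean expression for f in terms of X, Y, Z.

f(X, Y, Z) = (((X' · Y') · Z') + ((X · Y') · Z'))'

f is 0 on only 2 rows — (0,0,0), (1,0,0). Writing each as a minterm (¬X·¬Y·¬Z, X·¬Y·¬Z) and OR-ing them characterizes exactly where f=0, so f is the negation of that disjunction.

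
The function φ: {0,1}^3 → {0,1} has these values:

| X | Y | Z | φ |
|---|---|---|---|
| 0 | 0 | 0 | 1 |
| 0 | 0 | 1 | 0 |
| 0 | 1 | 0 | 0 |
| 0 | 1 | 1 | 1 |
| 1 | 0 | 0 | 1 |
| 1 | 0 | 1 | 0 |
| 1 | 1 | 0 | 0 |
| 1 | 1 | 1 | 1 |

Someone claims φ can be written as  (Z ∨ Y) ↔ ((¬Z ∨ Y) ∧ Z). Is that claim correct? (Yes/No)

Evaluate (Z ∨ Y) ↔ ((¬Z ∨ Y) ∧ Z) on each row and compare to φ:
  X=0, Y=0, Z=0: formula gives 1, φ = 1 ✓
  X=0, Y=0, Z=1: formula gives 0, φ = 0 ✓
  X=0, Y=1, Z=0: formula gives 0, φ = 0 ✓
  X=0, Y=1, Z=1: formula gives 1, φ = 1 ✓
  X=1, Y=0, Z=0: formula gives 1, φ = 1 ✓
  …and likewise for the remaining 3 rows.
Every row agrees, so the formula is equivalent.

Yes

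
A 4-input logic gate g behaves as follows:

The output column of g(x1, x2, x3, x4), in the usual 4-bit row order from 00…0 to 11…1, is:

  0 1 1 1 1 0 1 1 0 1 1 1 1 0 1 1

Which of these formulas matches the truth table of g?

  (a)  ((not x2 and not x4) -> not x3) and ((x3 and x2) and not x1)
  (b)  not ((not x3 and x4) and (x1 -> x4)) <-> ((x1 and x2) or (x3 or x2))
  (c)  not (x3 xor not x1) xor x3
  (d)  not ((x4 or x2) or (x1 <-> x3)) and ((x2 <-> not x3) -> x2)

(a): at (0,0,0,1) it gives 0, but g = 1 — eliminated.
(c): at (0,0,0,1) it gives 0, but g = 1 — eliminated.
(d): at (0,0,0,1) it gives 0, but g = 1 — eliminated.
Only (b) survives; checking it on all 16 rows confirms it matches g.

b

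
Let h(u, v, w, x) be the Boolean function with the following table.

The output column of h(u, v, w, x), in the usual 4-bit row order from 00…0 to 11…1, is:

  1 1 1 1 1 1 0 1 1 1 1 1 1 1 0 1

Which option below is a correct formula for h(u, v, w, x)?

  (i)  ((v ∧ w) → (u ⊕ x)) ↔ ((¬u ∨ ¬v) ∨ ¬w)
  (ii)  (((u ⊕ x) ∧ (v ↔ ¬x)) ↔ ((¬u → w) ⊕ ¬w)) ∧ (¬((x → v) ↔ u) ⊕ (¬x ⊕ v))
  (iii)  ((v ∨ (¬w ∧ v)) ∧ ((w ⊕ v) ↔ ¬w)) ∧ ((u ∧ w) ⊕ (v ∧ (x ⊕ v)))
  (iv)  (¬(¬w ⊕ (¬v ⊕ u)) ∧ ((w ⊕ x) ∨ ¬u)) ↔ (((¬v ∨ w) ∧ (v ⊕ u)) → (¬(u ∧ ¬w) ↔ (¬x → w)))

(ii) disagrees with h on (0,0,0,0) (formula → 0, table → 1); rule it out.
(iii) disagrees with h on (0,0,0,0) (formula → 0, table → 1); rule it out.
(iv) disagrees with h on (0,0,1,0) (formula → 0, table → 1); rule it out.
That leaves (i). Evaluating it on every row reproduces the table of h exactly.

i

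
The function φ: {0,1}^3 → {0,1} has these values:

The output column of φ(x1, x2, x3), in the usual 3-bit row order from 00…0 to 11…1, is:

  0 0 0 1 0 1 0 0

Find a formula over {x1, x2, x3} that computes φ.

φ=1 on 2 inputs: (0,1,1), (1,0,1). Reading each as a conjunction of literals (¬x1·x2·x3, x1·¬x2·x3) and taking the OR gives the canonical DNF.

φ(x1, x2, x3) = ((not x1 and x2) and x3) or ((x1 and not x2) and x3)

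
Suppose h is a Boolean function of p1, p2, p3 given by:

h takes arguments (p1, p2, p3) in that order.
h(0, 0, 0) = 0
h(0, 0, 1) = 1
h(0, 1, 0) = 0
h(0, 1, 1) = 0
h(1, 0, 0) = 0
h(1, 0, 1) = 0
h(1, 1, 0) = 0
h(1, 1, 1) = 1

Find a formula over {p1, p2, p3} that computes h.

Collect the rows where h=1 — (0,0,1), (1,1,1) — and write one minterm per row: ¬p1·¬p2·p3, p1·p2·p3. Their union (logical OR) reproduces the table exactly.

h(p1, p2, p3) = ((NOT p1 AND NOT p2) AND p3) OR ((p1 AND p2) AND p3)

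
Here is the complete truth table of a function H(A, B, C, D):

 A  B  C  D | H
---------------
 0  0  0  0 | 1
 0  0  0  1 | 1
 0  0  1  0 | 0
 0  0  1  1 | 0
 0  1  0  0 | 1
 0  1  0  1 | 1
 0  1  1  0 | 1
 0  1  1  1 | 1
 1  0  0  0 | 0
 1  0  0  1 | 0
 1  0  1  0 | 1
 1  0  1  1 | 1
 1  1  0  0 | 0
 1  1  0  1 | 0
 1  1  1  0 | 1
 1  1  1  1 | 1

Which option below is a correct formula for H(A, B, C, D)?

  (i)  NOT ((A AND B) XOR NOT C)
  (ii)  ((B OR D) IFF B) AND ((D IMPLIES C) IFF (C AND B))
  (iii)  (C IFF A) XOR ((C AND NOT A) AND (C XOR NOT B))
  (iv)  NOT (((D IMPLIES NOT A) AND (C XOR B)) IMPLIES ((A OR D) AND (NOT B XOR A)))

(i) fails at (0,0,0,0): the formula yields 0, H is 1.
(ii) fails at (0,0,0,0): the formula yields 0, H is 1.
(iv) fails at (0,0,0,0): the formula yields 0, H is 1.
That leaves (iii). Evaluating it on every row reproduces the table of H exactly.

iii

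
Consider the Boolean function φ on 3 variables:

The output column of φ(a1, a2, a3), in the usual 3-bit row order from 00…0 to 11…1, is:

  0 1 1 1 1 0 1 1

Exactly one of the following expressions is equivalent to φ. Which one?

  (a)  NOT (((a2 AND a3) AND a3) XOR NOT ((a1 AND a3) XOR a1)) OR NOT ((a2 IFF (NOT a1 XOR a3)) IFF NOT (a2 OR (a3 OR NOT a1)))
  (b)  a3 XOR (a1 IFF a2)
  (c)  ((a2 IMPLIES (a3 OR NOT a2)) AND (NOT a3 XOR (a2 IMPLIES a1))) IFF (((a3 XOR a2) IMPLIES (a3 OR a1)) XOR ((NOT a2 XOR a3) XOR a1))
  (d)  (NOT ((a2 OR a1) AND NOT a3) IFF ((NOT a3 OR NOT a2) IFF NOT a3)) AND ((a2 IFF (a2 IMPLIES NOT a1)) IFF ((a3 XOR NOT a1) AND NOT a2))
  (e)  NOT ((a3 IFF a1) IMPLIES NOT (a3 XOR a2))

a

(b) disagrees with φ on (0,0,0) (formula → 1, table → 0); rule it out.
(c) disagrees with φ on (0,0,0) (formula → 1, table → 0); rule it out.
(d) disagrees with φ on (0,0,1) (formula → 0, table → 1); rule it out.
(e) disagrees with φ on (0,0,1) (formula → 0, table → 1); rule it out.
Only (a) survives; checking it on all 8 rows confirms it matches φ.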